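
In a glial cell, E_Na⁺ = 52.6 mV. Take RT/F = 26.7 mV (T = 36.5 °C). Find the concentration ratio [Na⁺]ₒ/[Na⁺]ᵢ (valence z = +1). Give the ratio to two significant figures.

ln([out]/[in]) = E·z/(26.7) = 52.6 × 1 / 26.7 = 1.9700
[out]/[in] = e^(1.9700) = 7.171

7.2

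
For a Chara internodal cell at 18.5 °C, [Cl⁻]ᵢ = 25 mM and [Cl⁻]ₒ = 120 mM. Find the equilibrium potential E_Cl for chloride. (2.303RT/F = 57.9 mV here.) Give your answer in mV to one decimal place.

E = (57.9/z) · log₁₀([Cl⁻]_out/[Cl⁻]_in) with z = -1.
For an anion, dividing by z = -1 reverses the sign.
= (57.9/-1) · log₁₀(120/25) = -57.90 · log₁₀(4.8)
= -57.90 · (0.6812) = -39.44 mV

-39.4 mV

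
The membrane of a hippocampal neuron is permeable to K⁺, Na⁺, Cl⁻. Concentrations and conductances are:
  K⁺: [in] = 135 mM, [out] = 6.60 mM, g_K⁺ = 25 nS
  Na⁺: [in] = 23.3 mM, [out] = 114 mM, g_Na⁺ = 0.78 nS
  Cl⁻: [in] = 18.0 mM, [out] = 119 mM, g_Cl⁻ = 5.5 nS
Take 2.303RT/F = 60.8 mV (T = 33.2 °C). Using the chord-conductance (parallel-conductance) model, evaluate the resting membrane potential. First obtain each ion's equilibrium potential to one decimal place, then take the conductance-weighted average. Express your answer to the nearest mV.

E_K⁺ = (60.8/1)·log₁₀(6.60/135) = -79.7 mV
E_Na⁺ = (60.8/1)·log₁₀(114/23.3) = 41.9 mV
E_Cl⁻ = (60.8/-1)·log₁₀(119/18.0) = -49.9 mV
Vm = (Σ gᵢEᵢ)/(Σ gᵢ) = (25·-79.7 + 0.78·41.9 + 5.5·-49.9) / (25 + 0.78 + 5.5)
= -2234.27 / 31.28 = -71.43 mV

-71 mV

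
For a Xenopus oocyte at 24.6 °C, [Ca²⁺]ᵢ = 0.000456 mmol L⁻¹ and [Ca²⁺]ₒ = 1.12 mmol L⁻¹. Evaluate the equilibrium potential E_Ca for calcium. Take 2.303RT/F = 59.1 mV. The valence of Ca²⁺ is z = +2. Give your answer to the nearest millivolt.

E = (59.1/z) · log₁₀([Ca²⁺]_out/[Ca²⁺]_in) with z = +2.
= (59.1/2) · log₁₀(1.12/0.000456) = 29.55 · log₁₀(2456)
= 29.55 · (3.3903) = 100.18 mV

100 mV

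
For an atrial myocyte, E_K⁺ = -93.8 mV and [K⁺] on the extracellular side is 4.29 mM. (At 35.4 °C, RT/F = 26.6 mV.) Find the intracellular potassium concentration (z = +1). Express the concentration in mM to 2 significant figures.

Nernst: E = (26.6/1) · ln([out]/[in]), so ln([out]/[in]) = -93.8 × 1 / 26.6 = -3.5263.
[out]/[in] = e^(-3.5263) = 0.02941.
[in] = 4.29 / 0.02941 = 145.9 mM.

150 mM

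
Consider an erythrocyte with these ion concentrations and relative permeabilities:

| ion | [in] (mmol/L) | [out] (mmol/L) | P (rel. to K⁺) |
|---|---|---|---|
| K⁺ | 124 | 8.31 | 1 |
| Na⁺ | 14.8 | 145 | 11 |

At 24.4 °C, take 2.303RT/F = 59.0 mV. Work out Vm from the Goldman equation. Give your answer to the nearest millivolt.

Vm = 59.0 · log₁₀[(Σ P·[cation]ₒ + Σ P·[anion]ᵢ) / (Σ P·[cation]ᵢ + Σ P·[anion]ₒ)]
Numerator = 1×8.31 + 11×145 = 1603
Denominator = 1×124 + 11×14.8 = 286.8
Vm = 59.0 · log₁₀(5.5903) = 59.0 × (0.7474) = 44.10 mV

44 mV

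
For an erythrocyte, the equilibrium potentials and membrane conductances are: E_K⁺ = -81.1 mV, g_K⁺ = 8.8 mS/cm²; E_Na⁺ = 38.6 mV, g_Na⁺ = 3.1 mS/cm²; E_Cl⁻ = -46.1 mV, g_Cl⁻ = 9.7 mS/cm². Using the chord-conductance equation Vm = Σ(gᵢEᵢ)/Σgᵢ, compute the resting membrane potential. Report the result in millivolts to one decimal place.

-48.2 mV

Σ gᵢEᵢ = 8.8·(-81.1) + 3.1·(38.6) + 9.7·(-46.1) = -1041.19
Σ gᵢ = 8.8 + 3.1 + 9.7 = 21.6
Vm = -1041.19 / 21.6 = -48.20 mV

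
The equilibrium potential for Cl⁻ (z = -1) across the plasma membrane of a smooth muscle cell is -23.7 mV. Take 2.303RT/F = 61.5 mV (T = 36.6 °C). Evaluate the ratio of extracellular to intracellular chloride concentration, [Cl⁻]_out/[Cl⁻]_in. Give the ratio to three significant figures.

log₁₀([out]/[in]) = E·z/(61.5) = -23.7 × -1 / 61.5 = 0.3854
[out]/[in] = 10^(0.3854) = 2.429

2.43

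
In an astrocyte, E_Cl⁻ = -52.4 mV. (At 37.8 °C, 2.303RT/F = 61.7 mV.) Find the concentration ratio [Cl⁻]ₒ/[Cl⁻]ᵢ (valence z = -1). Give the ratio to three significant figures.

7.07

log₁₀([out]/[in]) = E·z/(61.7) = -52.4 × -1 / 61.7 = 0.8493
[out]/[in] = 10^(0.8493) = 7.068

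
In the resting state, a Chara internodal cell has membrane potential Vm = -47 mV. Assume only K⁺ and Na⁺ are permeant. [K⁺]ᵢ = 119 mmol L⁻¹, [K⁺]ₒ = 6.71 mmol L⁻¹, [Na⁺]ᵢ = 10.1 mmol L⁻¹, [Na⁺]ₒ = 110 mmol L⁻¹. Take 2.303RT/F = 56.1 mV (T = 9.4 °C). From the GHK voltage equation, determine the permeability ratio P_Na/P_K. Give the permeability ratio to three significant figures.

Let α = P_Na/P_K. GHK: Vm = 56.1·log₁₀[(Kₒ + α·Naₒ)/(Kᵢ + α·Naᵢ)].
10^(Vm/56.1) = 10^(-47.0/56.1) = 0.14528
So 0.14528·(Kᵢ + α·Naᵢ) = Kₒ + α·Naₒ → α = (0.14528·119.0 − 6.71) / (110.0 − 0.14528·10.1)
α = (17.29 − 6.71) / (110.0 − 1.467) = 10.58/108.5 = 0.09747

0.0975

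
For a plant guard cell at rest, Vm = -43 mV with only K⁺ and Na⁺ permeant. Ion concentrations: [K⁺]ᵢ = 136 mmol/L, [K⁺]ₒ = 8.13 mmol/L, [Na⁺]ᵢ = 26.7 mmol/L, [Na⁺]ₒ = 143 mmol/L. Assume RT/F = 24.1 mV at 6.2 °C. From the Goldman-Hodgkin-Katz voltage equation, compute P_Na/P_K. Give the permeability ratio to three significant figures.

0.106

Let α = P_Na/P_K. GHK: Vm = 24.1·ln[(Kₒ + α·Naₒ)/(Kᵢ + α·Naᵢ)].
e^(Vm/24.1) = e^(-43.0/24.1) = 0.16793
So 0.16793·(Kᵢ + α·Naᵢ) = Kₒ + α·Naₒ → α = (0.16793·136.0 − 8.13) / (143.0 − 0.16793·26.7)
α = (22.84 − 8.13) / (143.0 − 4.484) = 14.71/138.5 = 0.1062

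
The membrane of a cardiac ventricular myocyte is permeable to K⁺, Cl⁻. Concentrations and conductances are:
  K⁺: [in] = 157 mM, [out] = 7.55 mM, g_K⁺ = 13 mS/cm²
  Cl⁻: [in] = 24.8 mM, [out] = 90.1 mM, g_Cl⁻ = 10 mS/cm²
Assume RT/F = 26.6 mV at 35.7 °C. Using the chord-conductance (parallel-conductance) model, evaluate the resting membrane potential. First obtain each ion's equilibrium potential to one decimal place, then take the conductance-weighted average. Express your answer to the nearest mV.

E_K⁺ = (26.6/1)·ln(7.55/157) = -80.7 mV
E_Cl⁻ = (26.6/-1)·ln(90.1/24.8) = -34.3 mV
Vm = (Σ gᵢEᵢ)/(Σ gᵢ) = (13·-80.7 + 10·-34.3) / (13 + 10)
= -1392.10 / 23 = -60.53 mV

-61 mV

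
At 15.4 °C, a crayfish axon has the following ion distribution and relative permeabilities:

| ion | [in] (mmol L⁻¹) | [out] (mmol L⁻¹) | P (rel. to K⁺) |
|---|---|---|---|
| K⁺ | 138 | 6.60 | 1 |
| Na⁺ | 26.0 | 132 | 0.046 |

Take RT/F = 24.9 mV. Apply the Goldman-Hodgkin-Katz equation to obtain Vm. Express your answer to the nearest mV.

-60 mV

Vm = 24.9 · ln[(Σ P·[cation]ₒ + Σ P·[anion]ᵢ) / (Σ P·[cation]ᵢ + Σ P·[anion]ₒ)]
Numerator = 1×6.60 + 0.046×132 = 12.67
Denominator = 1×138 + 0.046×26.0 = 139.2
Vm = 24.9 · ln(0.091037) = 24.9 × (-2.3965) = -59.67 mV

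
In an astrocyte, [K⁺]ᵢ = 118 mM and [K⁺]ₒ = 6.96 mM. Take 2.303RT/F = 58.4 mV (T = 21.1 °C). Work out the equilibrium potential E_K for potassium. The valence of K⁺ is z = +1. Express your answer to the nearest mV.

E = (58.4/z) · log₁₀([K⁺]_out/[K⁺]_in) with z = +1.
= (58.4/1) · log₁₀(6.96/118) = 58.40 · log₁₀(0.05898)
= 58.40 · (-1.2293) = -71.79 mV

-72 mV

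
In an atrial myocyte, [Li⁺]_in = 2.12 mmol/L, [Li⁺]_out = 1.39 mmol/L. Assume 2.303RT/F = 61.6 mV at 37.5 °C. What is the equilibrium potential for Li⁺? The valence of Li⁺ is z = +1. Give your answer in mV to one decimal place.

E = (61.6/z) · log₁₀([Li⁺]_out/[Li⁺]_in) with z = +1.
= (61.6/1) · log₁₀(1.39/2.12) = 61.60 · log₁₀(0.6557)
= 61.60 · (-0.1833) = -11.29 mV

-11.3 mV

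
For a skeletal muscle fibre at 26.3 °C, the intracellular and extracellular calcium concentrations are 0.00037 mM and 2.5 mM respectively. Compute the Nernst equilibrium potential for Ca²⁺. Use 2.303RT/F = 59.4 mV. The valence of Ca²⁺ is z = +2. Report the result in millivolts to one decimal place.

E = (59.4/z) · log₁₀([Ca²⁺]_out/[Ca²⁺]_in) with z = +2.
= (59.4/2) · log₁₀(2.5/0.00037) = 29.70 · log₁₀(6757)
= 29.70 · (3.8297) = 113.74 mV

113.7 mV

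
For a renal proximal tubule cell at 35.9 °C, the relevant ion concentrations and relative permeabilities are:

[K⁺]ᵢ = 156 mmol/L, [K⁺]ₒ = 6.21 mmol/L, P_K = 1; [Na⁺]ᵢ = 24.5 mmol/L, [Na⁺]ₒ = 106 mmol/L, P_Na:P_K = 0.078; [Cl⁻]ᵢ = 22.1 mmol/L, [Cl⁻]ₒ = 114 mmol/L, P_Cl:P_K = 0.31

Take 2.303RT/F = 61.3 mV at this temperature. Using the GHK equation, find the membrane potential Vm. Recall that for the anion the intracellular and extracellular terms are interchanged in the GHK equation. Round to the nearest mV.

Vm = 61.3 · log₁₀[(Σ P·[cation]ₒ + Σ P·[anion]ᵢ) / (Σ P·[cation]ᵢ + Σ P·[anion]ₒ)]
Numerator = 1×6.21 + 0.078×106 + 0.31×22.1 = 21.33
Denominator = 1×156 + 0.078×24.5 + 0.31×114 = 193.3
Vm = 61.3 · log₁₀(0.11037) = 61.3 × (-0.9572) = -58.67 mV

-59 mV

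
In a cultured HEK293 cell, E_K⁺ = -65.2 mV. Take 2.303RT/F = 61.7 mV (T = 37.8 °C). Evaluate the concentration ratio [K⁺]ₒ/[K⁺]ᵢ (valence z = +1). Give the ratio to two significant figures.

0.088

log₁₀([out]/[in]) = E·z/(61.7) = -65.2 × 1 / 61.7 = -1.0567
[out]/[in] = 10^(-1.0567) = 0.08776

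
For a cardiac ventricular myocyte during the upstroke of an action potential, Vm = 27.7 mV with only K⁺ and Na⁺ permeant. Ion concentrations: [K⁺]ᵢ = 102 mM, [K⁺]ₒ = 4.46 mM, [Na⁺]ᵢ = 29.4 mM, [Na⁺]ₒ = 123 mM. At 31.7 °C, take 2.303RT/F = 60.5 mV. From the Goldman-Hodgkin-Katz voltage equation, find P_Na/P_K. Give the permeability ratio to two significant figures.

7.5

Let α = P_Na/P_K. GHK: Vm = 60.5·log₁₀[(Kₒ + α·Naₒ)/(Kᵢ + α·Naᵢ)].
10^(Vm/60.5) = 10^(27.7/60.5) = 2.8698
So 2.8698·(Kᵢ + α·Naᵢ) = Kₒ + α·Naₒ → α = (2.8698·102.0 − 4.46) / (123.0 − 2.8698·29.4)
α = (292.7 − 4.46) / (123.0 − 84.37) = 288.3/38.63 = 7.462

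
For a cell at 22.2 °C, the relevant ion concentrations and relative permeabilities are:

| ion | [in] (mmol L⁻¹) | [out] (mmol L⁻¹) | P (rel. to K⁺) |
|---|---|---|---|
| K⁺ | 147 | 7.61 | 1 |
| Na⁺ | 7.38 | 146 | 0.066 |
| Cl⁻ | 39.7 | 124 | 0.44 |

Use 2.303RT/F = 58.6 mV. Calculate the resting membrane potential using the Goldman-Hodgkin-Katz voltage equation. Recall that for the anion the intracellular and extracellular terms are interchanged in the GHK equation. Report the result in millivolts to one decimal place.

Vm = 58.6 · log₁₀[(Σ P·[cation]ₒ + Σ P·[anion]ᵢ) / (Σ P·[cation]ᵢ + Σ P·[anion]ₒ)]
Numerator = 1×7.61 + 0.066×146 + 0.44×39.7 = 34.71
Denominator = 1×147 + 0.066×7.38 + 0.44×124 = 202
Vm = 58.6 · log₁₀(0.17181) = 58.6 × (-0.7649) = -44.83 mV

-44.8 mV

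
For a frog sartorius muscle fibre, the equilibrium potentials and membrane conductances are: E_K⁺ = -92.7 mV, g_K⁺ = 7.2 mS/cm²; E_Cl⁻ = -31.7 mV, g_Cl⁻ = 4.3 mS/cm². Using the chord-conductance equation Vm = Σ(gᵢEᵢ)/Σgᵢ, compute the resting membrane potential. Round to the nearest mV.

-70 mV

Σ gᵢEᵢ = 7.2·(-92.7) + 4.3·(-31.7) = -803.75
Σ gᵢ = 7.2 + 4.3 = 11.5
Vm = -803.75 / 11.5 = -69.89 mV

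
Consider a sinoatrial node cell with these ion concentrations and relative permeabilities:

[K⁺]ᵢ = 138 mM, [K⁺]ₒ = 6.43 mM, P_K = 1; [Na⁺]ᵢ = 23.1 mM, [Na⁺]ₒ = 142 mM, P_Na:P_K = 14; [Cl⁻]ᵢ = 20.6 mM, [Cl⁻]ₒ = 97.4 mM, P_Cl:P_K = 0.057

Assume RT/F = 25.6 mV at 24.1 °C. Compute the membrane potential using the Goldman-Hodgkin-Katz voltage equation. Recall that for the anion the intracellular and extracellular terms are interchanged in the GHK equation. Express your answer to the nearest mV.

Vm = 25.6 · ln[(Σ P·[cation]ₒ + Σ P·[anion]ᵢ) / (Σ P·[cation]ᵢ + Σ P·[anion]ₒ)]
Numerator = 1×6.43 + 14×142 + 0.057×20.6 = 1996
Denominator = 1×138 + 14×23.1 + 0.057×97.4 = 467
Vm = 25.6 · ln(4.2737) = 25.6 × (1.4525) = 37.18 mV

37 mV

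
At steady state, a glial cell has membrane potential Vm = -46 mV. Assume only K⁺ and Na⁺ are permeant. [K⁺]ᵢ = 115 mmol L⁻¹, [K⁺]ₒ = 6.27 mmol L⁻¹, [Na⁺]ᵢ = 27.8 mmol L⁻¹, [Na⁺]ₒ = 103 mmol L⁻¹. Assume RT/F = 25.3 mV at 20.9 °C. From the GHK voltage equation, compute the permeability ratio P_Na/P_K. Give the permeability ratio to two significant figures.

Let α = P_Na/P_K. GHK: Vm = 25.3·ln[(Kₒ + α·Naₒ)/(Kᵢ + α·Naᵢ)].
e^(Vm/25.3) = e^(-46.0/25.3) = 0.16232
So 0.16232·(Kᵢ + α·Naᵢ) = Kₒ + α·Naₒ → α = (0.16232·115.0 − 6.27) / (103.0 − 0.16232·27.8)
α = (18.67 − 6.27) / (103.0 − 4.513) = 12.4/98.49 = 0.1259

0.13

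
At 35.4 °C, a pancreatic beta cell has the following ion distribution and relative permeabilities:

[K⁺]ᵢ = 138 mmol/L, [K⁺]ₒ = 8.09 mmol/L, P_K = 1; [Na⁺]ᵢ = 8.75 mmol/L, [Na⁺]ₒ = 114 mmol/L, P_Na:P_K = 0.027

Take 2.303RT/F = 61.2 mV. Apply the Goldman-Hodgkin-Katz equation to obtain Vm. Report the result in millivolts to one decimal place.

-66.9 mV

Vm = 61.2 · log₁₀[(Σ P·[cation]ₒ + Σ P·[anion]ᵢ) / (Σ P·[cation]ᵢ + Σ P·[anion]ₒ)]
Numerator = 1×8.09 + 0.027×114 = 11.17
Denominator = 1×138 + 0.027×8.75 = 138.2
Vm = 61.2 · log₁₀(0.080789) = 61.2 × (-1.0926) = -66.87 mV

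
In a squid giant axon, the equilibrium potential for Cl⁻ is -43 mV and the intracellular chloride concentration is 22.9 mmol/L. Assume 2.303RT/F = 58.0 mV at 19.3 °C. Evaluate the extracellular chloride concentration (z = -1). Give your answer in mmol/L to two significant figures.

130 mmol/L

Nernst: E = (58.0/-1) · log₁₀([out]/[in]), so log₁₀([out]/[in]) = -43.0 × -1 / 58.0 = 0.7414.
[out]/[in] = 10^(0.7414) = 5.513.
[out] = 5.513 × 22.9 = 126.2 mmol/L.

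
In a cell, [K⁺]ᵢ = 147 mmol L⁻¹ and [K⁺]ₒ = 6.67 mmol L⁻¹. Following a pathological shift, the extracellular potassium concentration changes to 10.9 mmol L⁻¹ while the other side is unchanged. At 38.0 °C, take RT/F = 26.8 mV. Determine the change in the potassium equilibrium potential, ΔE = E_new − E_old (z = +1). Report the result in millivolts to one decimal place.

13.2 mV

E_old = (26.8/1)·ln(6.67/147) = -82.89 mV
E_new = (26.8/1)·ln(10.9/147) = -69.72 mV
ΔE = -69.72 − (-82.89) = 13.16 mV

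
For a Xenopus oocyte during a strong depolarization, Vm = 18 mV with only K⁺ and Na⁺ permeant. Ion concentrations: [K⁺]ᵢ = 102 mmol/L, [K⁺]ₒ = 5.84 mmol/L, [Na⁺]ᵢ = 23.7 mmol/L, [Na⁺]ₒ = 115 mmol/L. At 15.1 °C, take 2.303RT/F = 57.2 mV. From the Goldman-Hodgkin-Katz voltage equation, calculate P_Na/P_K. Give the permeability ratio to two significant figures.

3.1

Let α = P_Na/P_K. GHK: Vm = 57.2·log₁₀[(Kₒ + α·Naₒ)/(Kᵢ + α·Naᵢ)].
10^(Vm/57.2) = 10^(18.0/57.2) = 2.0639
So 2.0639·(Kᵢ + α·Naᵢ) = Kₒ + α·Naₒ → α = (2.0639·102.0 − 5.84) / (115.0 − 2.0639·23.7)
α = (210.5 − 5.84) / (115.0 − 48.91) = 204.7/66.09 = 3.097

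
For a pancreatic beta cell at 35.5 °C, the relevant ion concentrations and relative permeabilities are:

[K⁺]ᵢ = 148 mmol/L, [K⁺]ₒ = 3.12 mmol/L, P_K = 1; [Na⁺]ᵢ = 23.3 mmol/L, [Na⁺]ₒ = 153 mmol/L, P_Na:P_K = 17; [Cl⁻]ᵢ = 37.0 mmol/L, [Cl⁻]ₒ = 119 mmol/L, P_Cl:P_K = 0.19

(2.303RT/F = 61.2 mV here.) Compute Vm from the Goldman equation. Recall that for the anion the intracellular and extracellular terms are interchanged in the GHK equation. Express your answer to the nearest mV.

Vm = 61.2 · log₁₀[(Σ P·[cation]ₒ + Σ P·[anion]ᵢ) / (Σ P·[cation]ᵢ + Σ P·[anion]ₒ)]
Numerator = 1×3.12 + 17×153 + 0.19×37.0 = 2611
Denominator = 1×148 + 17×23.3 + 0.19×119 = 566.7
Vm = 61.2 · log₁₀(4.6076) = 61.2 × (0.6635) = 40.60 mV

41 mV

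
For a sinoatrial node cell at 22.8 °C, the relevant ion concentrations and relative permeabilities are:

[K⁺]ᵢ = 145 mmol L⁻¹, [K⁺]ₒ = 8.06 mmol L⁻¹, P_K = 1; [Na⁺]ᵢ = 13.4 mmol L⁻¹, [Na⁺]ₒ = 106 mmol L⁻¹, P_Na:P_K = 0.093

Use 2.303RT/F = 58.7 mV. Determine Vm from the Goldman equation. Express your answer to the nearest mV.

Vm = 58.7 · log₁₀[(Σ P·[cation]ₒ + Σ P·[anion]ᵢ) / (Σ P·[cation]ᵢ + Σ P·[anion]ₒ)]
Numerator = 1×8.06 + 0.093×106 = 17.92
Denominator = 1×145 + 0.093×13.4 = 146.2
Vm = 58.7 · log₁₀(0.12252) = 58.7 × (-0.9118) = -53.52 mV

-54 mV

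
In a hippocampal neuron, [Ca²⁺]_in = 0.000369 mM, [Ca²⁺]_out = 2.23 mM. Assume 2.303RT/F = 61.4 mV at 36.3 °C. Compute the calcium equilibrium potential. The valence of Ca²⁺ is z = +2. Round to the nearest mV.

E = (61.4/z) · log₁₀([Ca²⁺]_out/[Ca²⁺]_in) with z = +2.
= (61.4/2) · log₁₀(2.23/0.000369) = 30.70 · log₁₀(6043)
= 30.70 · (3.7813) = 116.09 mV

116 mV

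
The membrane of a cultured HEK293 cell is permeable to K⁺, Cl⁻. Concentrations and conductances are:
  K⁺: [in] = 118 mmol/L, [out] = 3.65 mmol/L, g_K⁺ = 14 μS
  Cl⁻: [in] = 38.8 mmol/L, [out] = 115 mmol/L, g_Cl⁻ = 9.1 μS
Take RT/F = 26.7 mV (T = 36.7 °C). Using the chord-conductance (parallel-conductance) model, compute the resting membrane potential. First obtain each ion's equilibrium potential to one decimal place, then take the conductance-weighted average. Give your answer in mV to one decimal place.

E_K⁺ = (26.7/1)·ln(3.65/118) = -92.8 mV
E_Cl⁻ = (26.7/-1)·ln(115/38.8) = -29.0 mV
Vm = (Σ gᵢEᵢ)/(Σ gᵢ) = (14·-92.8 + 9.1·-29.0) / (14 + 9.1)
= -1563.10 / 23.1 = -67.67 mV

-67.7 mV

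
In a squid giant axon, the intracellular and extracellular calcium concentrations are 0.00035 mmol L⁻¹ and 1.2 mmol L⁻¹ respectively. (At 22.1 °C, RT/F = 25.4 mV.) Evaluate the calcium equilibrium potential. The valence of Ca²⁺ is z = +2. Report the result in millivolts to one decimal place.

103.4 mV

E = (25.4/z) · ln([Ca²⁺]_out/[Ca²⁺]_in) with z = +2.
= (25.4/2) · ln(1.2/0.00035) = 12.70 · ln(3429)
= 12.70 · (8.1399) = 103.38 mV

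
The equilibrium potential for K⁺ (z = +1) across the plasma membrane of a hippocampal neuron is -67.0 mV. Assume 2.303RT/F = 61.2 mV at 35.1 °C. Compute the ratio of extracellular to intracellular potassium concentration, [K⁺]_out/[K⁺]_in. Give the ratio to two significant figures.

log₁₀([out]/[in]) = E·z/(61.2) = -67.0 × 1 / 61.2 = -1.0948
[out]/[in] = 10^(-1.0948) = 0.08039

0.080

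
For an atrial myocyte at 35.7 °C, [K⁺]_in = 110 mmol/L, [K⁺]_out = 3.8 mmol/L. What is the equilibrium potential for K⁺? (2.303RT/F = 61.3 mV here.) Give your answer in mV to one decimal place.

E = (61.3/z) · log₁₀([K⁺]_out/[K⁺]_in) with z = +1.
= (61.3/1) · log₁₀(3.8/110) = 61.30 · log₁₀(0.03455)
= 61.30 · (-1.4616) = -89.60 mV

-89.6 mV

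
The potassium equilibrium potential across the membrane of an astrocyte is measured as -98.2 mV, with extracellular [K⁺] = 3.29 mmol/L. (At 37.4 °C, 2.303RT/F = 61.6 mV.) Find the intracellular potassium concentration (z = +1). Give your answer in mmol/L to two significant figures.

130 mmol/L

Nernst: E = (61.6/1) · log₁₀([out]/[in]), so log₁₀([out]/[in]) = -98.2 × 1 / 61.6 = -1.5942.
[out]/[in] = 10^(-1.5942) = 0.02546.
[in] = 3.29 / 0.02546 = 129.2 mmol/L.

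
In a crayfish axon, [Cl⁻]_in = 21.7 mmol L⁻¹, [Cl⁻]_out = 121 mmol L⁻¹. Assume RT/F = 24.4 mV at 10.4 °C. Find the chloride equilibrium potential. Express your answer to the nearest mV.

E = (24.4/z) · ln([Cl⁻]_out/[Cl⁻]_in) with z = -1.
For an anion, dividing by z = -1 reverses the sign.
= (24.4/-1) · ln(121/21.7) = -24.40 · ln(5.576)
= -24.40 · (1.7185) = -41.93 mV

-42 mV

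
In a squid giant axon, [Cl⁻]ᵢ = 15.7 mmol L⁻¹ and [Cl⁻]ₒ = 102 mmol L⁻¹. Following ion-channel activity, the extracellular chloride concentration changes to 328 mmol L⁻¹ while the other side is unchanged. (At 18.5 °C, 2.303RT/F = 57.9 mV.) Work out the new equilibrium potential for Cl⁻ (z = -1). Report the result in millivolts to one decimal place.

-76.4 mV

After the shift: [Cl⁻]_out = 328, [Cl⁻]_in = 15.7 mmol L⁻¹.
E_new = (57.9/-1)·log₁₀(328/15.7) = -57.90 · (1.3200) = -76.43 mV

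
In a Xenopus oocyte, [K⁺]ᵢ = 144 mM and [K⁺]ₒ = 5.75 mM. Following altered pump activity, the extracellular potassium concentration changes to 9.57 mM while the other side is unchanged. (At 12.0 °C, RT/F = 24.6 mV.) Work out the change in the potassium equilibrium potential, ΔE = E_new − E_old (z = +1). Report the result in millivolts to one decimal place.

12.5 mV

E_old = (24.6/1)·ln(5.75/144) = -79.23 mV
E_new = (24.6/1)·ln(9.57/144) = -66.70 mV
ΔE = -66.70 − (-79.23) = 12.53 mV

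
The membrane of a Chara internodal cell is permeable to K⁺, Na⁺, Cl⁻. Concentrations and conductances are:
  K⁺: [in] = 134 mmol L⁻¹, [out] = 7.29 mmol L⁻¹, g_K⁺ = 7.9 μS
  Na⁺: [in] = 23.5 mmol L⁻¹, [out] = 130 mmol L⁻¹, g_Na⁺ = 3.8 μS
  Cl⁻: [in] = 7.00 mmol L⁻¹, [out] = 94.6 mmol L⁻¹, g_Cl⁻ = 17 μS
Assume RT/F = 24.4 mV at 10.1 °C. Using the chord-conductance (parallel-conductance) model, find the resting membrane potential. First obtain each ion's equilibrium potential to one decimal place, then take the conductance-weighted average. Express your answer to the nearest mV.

E_K⁺ = (24.4/1)·ln(7.29/134) = -71.0 mV
E_Na⁺ = (24.4/1)·ln(130/23.5) = 41.7 mV
E_Cl⁻ = (24.4/-1)·ln(94.6/7.00) = -63.5 mV
Vm = (Σ gᵢEᵢ)/(Σ gᵢ) = (7.9·-71.0 + 3.8·41.7 + 17·-63.5) / (7.9 + 3.8 + 17)
= -1481.94 / 28.7 = -51.64 mV

-52 mV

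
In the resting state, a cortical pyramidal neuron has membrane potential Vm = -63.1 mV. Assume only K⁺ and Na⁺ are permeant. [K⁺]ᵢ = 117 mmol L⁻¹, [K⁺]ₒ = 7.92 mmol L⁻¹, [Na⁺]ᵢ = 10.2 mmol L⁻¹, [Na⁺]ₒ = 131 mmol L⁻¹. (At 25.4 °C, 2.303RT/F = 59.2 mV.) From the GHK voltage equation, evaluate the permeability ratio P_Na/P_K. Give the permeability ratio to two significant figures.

Let α = P_Na/P_K. GHK: Vm = 59.2·log₁₀[(Kₒ + α·Naₒ)/(Kᵢ + α·Naᵢ)].
10^(Vm/59.2) = 10^(-63.1/59.2) = 0.085925
So 0.085925·(Kᵢ + α·Naᵢ) = Kₒ + α·Naₒ → α = (0.085925·117.0 − 7.92) / (131.0 − 0.085925·10.2)
α = (10.05 − 7.92) / (131.0 − 0.8764) = 2.133/130.1 = 0.01639

0.016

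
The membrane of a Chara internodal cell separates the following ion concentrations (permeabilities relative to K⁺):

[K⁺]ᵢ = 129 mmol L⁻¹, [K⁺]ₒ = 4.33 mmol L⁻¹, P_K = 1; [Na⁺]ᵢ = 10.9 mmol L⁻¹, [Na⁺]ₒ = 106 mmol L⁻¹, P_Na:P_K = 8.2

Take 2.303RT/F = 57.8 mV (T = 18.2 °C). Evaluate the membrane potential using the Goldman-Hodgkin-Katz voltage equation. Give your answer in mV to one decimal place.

Vm = 57.8 · log₁₀[(Σ P·[cation]ₒ + Σ P·[anion]ᵢ) / (Σ P·[cation]ᵢ + Σ P·[anion]ₒ)]
Numerator = 1×4.33 + 8.2×106 = 873.5
Denominator = 1×129 + 8.2×10.9 = 218.4
Vm = 57.8 · log₁₀(4) = 57.8 × (0.6021) = 34.80 mV

34.8 mV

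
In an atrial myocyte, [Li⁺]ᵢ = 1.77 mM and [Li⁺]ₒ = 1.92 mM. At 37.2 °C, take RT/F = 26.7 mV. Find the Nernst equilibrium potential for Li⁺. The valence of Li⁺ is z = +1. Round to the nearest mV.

2 mV

E = (26.7/z) · ln([Li⁺]_out/[Li⁺]_in) with z = +1.
= (26.7/1) · ln(1.92/1.77) = 26.70 · ln(1.085)
= 26.70 · (0.0813) = 2.17 mV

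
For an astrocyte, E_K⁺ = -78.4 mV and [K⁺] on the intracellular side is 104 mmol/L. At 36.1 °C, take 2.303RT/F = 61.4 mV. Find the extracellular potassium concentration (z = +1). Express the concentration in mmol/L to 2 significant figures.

Nernst: E = (61.4/1) · log₁₀([out]/[in]), so log₁₀([out]/[in]) = -78.4 × 1 / 61.4 = -1.2769.
[out]/[in] = 10^(-1.2769) = 0.05286.
[out] = 0.05286 × 104 = 5.497 mmol/L.

5.5 mmol/L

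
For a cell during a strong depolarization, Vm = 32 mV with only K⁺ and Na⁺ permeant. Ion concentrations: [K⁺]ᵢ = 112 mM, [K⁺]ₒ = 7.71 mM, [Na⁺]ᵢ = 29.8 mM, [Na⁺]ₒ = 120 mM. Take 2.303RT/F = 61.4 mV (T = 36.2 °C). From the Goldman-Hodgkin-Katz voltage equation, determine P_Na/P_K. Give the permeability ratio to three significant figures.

17.3

Let α = P_Na/P_K. GHK: Vm = 61.4·log₁₀[(Kₒ + α·Naₒ)/(Kᵢ + α·Naᵢ)].
10^(Vm/61.4) = 10^(32.0/61.4) = 3.3203
So 3.3203·(Kᵢ + α·Naᵢ) = Kₒ + α·Naₒ → α = (3.3203·112.0 − 7.71) / (120.0 − 3.3203·29.8)
α = (371.9 − 7.71) / (120.0 − 98.94) = 364.2/21.06 = 17.29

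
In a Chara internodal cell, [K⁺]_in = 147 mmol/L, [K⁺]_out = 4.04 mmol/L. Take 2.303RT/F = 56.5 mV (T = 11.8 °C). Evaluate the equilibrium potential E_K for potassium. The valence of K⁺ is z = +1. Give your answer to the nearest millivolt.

E = (56.5/z) · log₁₀([K⁺]_out/[K⁺]_in) with z = +1.
= (56.5/1) · log₁₀(4.04/147) = 56.50 · log₁₀(0.02748)
= 56.50 · (-1.5609) = -88.19 mV

-88 mV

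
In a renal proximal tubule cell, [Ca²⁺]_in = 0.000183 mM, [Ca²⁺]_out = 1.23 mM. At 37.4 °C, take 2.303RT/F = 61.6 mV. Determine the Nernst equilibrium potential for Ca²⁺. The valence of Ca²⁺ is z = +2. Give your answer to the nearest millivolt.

E = (61.6/z) · log₁₀([Ca²⁺]_out/[Ca²⁺]_in) with z = +2.
= (61.6/2) · log₁₀(1.23/0.000183) = 30.80 · log₁₀(6721)
= 30.80 · (3.8275) = 117.89 mV

118 mV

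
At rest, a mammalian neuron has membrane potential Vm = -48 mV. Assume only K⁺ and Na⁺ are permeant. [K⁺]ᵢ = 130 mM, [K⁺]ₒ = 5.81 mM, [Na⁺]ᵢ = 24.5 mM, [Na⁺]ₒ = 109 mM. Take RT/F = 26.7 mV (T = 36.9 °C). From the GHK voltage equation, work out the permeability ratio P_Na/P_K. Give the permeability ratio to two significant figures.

Let α = P_Na/P_K. GHK: Vm = 26.7·ln[(Kₒ + α·Naₒ)/(Kᵢ + α·Naᵢ)].
e^(Vm/26.7) = e^(-48.0/26.7) = 0.16567
So 0.16567·(Kᵢ + α·Naᵢ) = Kₒ + α·Naₒ → α = (0.16567·130.0 − 5.81) / (109.0 − 0.16567·24.5)
α = (21.54 − 5.81) / (109.0 − 4.059) = 15.73/104.9 = 0.1499

0.15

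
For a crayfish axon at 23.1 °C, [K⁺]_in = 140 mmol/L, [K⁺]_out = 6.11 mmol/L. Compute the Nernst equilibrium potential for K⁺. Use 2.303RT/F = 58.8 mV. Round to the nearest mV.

E = (58.8/z) · log₁₀([K⁺]_out/[K⁺]_in) with z = +1.
= (58.8/1) · log₁₀(6.11/140) = 58.80 · log₁₀(0.04364)
= 58.80 · (-1.3601) = -79.97 mV

-80 mV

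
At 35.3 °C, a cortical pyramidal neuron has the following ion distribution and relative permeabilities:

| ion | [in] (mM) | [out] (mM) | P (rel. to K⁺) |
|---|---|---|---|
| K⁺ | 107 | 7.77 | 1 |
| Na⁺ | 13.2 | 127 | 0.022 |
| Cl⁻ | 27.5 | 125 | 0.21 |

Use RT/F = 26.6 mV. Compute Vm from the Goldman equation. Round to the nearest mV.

-56 mV

Vm = 26.6 · ln[(Σ P·[cation]ₒ + Σ P·[anion]ᵢ) / (Σ P·[cation]ᵢ + Σ P·[anion]ₒ)]
Numerator = 1×7.77 + 0.022×127 + 0.21×27.5 = 16.34
Denominator = 1×107 + 0.022×13.2 + 0.21×125 = 133.5
Vm = 26.6 · ln(0.12235) = 26.6 × (-2.1008) = -55.88 mV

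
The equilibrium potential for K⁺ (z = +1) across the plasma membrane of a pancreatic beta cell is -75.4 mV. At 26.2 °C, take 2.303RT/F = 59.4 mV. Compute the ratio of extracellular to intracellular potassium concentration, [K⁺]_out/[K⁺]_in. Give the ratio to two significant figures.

log₁₀([out]/[in]) = E·z/(59.4) = -75.4 × 1 / 59.4 = -1.2694
[out]/[in] = 10^(-1.2694) = 0.05378

0.054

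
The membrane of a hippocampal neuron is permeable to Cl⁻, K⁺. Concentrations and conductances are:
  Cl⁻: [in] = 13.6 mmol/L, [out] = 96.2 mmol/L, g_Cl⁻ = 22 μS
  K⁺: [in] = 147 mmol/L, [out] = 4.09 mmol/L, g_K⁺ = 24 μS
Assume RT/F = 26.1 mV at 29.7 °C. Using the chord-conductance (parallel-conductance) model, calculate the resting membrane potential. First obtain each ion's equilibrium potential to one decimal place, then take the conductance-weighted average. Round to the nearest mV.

E_Cl⁻ = (26.1/-1)·ln(96.2/13.6) = -51.1 mV
E_K⁺ = (26.1/1)·ln(4.09/147) = -93.5 mV
Vm = (Σ gᵢEᵢ)/(Σ gᵢ) = (22·-51.1 + 24·-93.5) / (22 + 24)
= -3368.20 / 46 = -73.22 mV

-73 mV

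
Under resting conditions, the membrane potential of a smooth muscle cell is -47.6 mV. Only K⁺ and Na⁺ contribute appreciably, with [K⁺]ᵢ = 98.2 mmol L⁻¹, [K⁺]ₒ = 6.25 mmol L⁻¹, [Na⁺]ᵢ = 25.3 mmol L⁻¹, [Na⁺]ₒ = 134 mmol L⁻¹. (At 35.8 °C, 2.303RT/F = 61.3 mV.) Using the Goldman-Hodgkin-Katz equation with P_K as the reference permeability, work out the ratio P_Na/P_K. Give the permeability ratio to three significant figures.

0.0784

Let α = P_Na/P_K. GHK: Vm = 61.3·log₁₀[(Kₒ + α·Naₒ)/(Kᵢ + α·Naᵢ)].
10^(Vm/61.3) = 10^(-47.6/61.3) = 0.1673
So 0.1673·(Kᵢ + α·Naᵢ) = Kₒ + α·Naₒ → α = (0.1673·98.2 − 6.25) / (134.0 − 0.1673·25.3)
α = (16.43 − 6.25) / (134.0 − 4.233) = 10.18/129.8 = 0.07844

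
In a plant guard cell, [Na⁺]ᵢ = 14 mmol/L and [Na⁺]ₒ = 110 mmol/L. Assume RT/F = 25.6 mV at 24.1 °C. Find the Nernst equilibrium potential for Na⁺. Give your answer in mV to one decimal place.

52.8 mV

E = (25.6/z) · ln([Na⁺]_out/[Na⁺]_in) with z = +1.
= (25.6/1) · ln(110/14) = 25.60 · ln(7.857)
= 25.60 · (2.0614) = 52.77 mV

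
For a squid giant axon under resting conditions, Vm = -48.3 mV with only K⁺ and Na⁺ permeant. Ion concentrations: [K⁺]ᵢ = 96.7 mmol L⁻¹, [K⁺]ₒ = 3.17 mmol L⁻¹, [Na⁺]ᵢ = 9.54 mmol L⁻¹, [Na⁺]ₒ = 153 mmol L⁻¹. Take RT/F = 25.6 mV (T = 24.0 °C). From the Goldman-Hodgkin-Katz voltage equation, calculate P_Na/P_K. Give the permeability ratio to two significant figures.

Let α = P_Na/P_K. GHK: Vm = 25.6·ln[(Kₒ + α·Naₒ)/(Kᵢ + α·Naᵢ)].
e^(Vm/25.6) = e^(-48.3/25.6) = 0.15157
So 0.15157·(Kᵢ + α·Naᵢ) = Kₒ + α·Naₒ → α = (0.15157·96.7 − 3.17) / (153.0 − 0.15157·9.54)
α = (14.66 − 3.17) / (153.0 − 1.446) = 11.49/151.6 = 0.07579

0.076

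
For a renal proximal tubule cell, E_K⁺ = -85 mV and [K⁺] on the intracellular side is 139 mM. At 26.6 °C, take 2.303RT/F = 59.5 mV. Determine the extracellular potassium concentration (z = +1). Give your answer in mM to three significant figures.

5.18 mM

Nernst: E = (59.5/1) · log₁₀([out]/[in]), so log₁₀([out]/[in]) = -85.0 × 1 / 59.5 = -1.4286.
[out]/[in] = 10^(-1.4286) = 0.03728.
[out] = 0.03728 × 139 = 5.181 mM.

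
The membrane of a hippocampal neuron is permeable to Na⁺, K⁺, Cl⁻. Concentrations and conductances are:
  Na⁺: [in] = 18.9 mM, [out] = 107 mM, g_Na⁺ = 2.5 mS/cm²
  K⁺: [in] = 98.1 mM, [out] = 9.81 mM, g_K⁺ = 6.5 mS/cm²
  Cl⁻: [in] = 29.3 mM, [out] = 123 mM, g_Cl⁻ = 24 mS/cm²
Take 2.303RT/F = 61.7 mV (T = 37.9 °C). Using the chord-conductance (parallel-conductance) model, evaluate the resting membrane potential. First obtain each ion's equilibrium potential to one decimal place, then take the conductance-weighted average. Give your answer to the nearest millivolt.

-37 mV

E_Na⁺ = (61.7/1)·log₁₀(107/18.9) = 46.5 mV
E_K⁺ = (61.7/1)·log₁₀(9.81/98.1) = -61.7 mV
E_Cl⁻ = (61.7/-1)·log₁₀(123/29.3) = -38.4 mV
Vm = (Σ gᵢEᵢ)/(Σ gᵢ) = (2.5·46.5 + 6.5·-61.7 + 24·-38.4) / (2.5 + 6.5 + 24)
= -1206.40 / 33 = -36.56 mV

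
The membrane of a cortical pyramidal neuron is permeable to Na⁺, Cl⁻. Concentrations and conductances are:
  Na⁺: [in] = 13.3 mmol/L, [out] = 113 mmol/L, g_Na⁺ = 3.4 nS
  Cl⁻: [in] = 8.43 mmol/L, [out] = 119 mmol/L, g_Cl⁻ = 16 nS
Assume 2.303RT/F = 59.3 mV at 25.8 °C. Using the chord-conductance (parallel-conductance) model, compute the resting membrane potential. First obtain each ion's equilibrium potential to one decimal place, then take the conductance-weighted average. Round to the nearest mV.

-47 mV

E_Na⁺ = (59.3/1)·log₁₀(113/13.3) = 55.1 mV
E_Cl⁻ = (59.3/-1)·log₁₀(119/8.43) = -68.2 mV
Vm = (Σ gᵢEᵢ)/(Σ gᵢ) = (3.4·55.1 + 16·-68.2) / (3.4 + 16)
= -903.86 / 19.4 = -46.59 mV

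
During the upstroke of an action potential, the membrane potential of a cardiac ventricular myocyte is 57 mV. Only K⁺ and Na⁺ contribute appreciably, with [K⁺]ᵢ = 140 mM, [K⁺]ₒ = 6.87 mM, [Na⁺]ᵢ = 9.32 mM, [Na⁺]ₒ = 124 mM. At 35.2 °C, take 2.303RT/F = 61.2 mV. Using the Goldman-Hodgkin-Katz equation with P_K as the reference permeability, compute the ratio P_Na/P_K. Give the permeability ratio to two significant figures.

Let α = P_Na/P_K. GHK: Vm = 61.2·log₁₀[(Kₒ + α·Naₒ)/(Kᵢ + α·Naᵢ)].
10^(Vm/61.2) = 10^(57.0/61.2) = 8.5383
So 8.5383·(Kᵢ + α·Naᵢ) = Kₒ + α·Naₒ → α = (8.5383·140.0 − 6.87) / (124.0 − 8.5383·9.32)
α = (1195 − 6.87) / (124.0 − 79.58) = 1188/44.42 = 26.75

27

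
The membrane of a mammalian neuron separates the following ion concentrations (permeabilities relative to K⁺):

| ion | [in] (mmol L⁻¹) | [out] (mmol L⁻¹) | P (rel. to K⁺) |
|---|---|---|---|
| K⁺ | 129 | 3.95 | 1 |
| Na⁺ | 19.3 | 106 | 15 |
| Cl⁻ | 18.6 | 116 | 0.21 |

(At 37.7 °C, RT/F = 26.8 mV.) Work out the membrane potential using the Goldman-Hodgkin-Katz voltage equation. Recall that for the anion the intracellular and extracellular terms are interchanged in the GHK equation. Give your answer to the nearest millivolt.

Vm = 26.8 · ln[(Σ P·[cation]ₒ + Σ P·[anion]ᵢ) / (Σ P·[cation]ᵢ + Σ P·[anion]ₒ)]
Numerator = 1×3.95 + 15×106 + 0.21×18.6 = 1598
Denominator = 1×129 + 15×19.3 + 0.21×116 = 442.9
Vm = 26.8 · ln(3.608) = 26.8 × (1.2832) = 34.39 mV

34 mV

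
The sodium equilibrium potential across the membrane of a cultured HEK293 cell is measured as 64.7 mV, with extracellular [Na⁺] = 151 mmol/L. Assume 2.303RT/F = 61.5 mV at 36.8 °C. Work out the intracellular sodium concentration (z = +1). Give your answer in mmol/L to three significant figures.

13.4 mmol/L

Nernst: E = (61.5/1) · log₁₀([out]/[in]), so log₁₀([out]/[in]) = 64.7 × 1 / 61.5 = 1.0520.
[out]/[in] = 10^(1.0520) = 11.27.
[in] = 151 / 11.27 = 13.4 mmol/L.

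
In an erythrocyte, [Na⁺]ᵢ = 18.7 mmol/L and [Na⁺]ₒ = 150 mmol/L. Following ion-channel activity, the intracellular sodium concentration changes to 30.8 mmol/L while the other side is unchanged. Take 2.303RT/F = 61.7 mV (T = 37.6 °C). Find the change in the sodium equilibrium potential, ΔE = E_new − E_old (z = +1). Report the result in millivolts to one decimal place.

E_old = (61.7/1)·log₁₀(150/18.7) = 55.79 mV
E_new = (61.7/1)·log₁₀(150/30.8) = 42.42 mV
ΔE = 42.42 − (55.79) = -13.37 mV

-13.4 mV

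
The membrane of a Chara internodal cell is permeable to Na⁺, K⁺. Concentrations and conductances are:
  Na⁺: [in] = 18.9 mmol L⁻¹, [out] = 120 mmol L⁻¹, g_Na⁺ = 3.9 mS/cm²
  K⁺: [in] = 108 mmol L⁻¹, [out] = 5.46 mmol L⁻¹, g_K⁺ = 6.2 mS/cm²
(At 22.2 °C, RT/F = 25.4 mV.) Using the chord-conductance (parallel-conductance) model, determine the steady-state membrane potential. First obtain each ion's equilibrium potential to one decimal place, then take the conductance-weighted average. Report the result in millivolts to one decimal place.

-28.4 mV

E_Na⁺ = (25.4/1)·ln(120/18.9) = 46.9 mV
E_K⁺ = (25.4/1)·ln(5.46/108) = -75.8 mV
Vm = (Σ gᵢEᵢ)/(Σ gᵢ) = (3.9·46.9 + 6.2·-75.8) / (3.9 + 6.2)
= -287.05 / 10.1 = -28.42 mV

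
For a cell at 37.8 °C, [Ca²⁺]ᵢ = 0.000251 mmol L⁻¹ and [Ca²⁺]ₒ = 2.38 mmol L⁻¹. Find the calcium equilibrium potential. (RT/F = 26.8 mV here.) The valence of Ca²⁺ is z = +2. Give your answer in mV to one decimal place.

E = (26.8/z) · ln([Ca²⁺]_out/[Ca²⁺]_in) with z = +2.
= (26.8/2) · ln(2.38/0.000251) = 13.40 · ln(9482)
= 13.40 · (9.1572) = 122.71 mV

122.7 mV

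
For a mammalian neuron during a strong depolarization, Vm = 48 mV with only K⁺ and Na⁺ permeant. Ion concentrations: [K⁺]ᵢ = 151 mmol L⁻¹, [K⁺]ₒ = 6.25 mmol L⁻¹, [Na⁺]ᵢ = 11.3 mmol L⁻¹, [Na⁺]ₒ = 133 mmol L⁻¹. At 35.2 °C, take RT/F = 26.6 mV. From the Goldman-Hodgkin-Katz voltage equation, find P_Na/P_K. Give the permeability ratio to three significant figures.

Let α = P_Na/P_K. GHK: Vm = 26.6·ln[(Kₒ + α·Naₒ)/(Kᵢ + α·Naᵢ)].
e^(Vm/26.6) = e^(48.0/26.6) = 6.077
So 6.077·(Kᵢ + α·Naᵢ) = Kₒ + α·Naₒ → α = (6.077·151.0 − 6.25) / (133.0 − 6.077·11.3)
α = (917.6 − 6.25) / (133.0 − 68.67) = 911.4/64.33 = 14.17

14.2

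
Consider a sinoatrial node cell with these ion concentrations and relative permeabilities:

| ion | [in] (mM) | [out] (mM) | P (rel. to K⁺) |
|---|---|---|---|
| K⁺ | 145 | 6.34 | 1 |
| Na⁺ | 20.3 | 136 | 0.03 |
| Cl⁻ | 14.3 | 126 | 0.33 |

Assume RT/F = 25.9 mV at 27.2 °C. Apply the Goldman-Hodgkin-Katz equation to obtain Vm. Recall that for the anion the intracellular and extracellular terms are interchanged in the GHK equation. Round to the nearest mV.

Vm = 25.9 · ln[(Σ P·[cation]ₒ + Σ P·[anion]ᵢ) / (Σ P·[cation]ᵢ + Σ P·[anion]ₒ)]
Numerator = 1×6.34 + 0.03×136 + 0.33×14.3 = 15.14
Denominator = 1×145 + 0.03×20.3 + 0.33×126 = 187.2
Vm = 25.9 · ln(0.080875) = 25.9 × (-2.5148) = -65.13 mV

-65 mV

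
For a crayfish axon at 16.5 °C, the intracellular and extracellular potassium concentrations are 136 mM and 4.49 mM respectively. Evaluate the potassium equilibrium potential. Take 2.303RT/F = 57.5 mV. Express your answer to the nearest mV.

E = (57.5/z) · log₁₀([K⁺]_out/[K⁺]_in) with z = +1.
= (57.5/1) · log₁₀(4.49/136) = 57.50 · log₁₀(0.03301)
= 57.50 · (-1.4813) = -85.17 mV

-85 mV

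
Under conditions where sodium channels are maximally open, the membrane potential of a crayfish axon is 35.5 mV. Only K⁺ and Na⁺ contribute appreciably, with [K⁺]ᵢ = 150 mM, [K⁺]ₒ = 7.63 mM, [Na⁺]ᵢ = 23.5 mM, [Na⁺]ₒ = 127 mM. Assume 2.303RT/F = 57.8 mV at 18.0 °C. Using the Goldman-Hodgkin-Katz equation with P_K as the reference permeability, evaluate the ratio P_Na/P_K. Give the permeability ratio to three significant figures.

20.1

Let α = P_Na/P_K. GHK: Vm = 57.8·log₁₀[(Kₒ + α·Naₒ)/(Kᵢ + α·Naᵢ)].
10^(Vm/57.8) = 10^(35.5/57.8) = 4.1133
So 4.1133·(Kᵢ + α·Naᵢ) = Kₒ + α·Naₒ → α = (4.1133·150.0 − 7.63) / (127.0 − 4.1133·23.5)
α = (617 − 7.63) / (127.0 − 96.66) = 609.4/30.34 = 20.09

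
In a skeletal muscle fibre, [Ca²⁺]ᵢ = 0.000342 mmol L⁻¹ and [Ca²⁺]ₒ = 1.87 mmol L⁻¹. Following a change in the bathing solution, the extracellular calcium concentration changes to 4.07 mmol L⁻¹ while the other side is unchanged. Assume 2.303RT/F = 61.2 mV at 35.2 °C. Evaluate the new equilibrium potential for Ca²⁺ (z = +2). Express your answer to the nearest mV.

After the shift: [Ca²⁺]_out = 4.07, [Ca²⁺]_in = 0.000342 mmol L⁻¹.
E_new = (61.2/2)·log₁₀(4.07/0.000342) = 30.60 · (4.0756) = 124.71 mV

125 mV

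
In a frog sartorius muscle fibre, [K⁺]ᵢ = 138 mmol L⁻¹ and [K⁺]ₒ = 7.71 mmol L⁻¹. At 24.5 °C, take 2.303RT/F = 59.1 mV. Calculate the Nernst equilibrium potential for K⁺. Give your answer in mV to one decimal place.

E = (59.1/z) · log₁₀([K⁺]_out/[K⁺]_in) with z = +1.
= (59.1/1) · log₁₀(7.71/138) = 59.10 · log₁₀(0.05587)
= 59.10 · (-1.2528) = -74.04 mV

-74.0 mV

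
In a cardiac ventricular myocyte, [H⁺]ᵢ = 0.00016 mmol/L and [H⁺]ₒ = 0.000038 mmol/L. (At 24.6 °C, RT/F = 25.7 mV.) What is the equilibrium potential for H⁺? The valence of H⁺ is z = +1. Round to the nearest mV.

-37 mV

E = (25.7/z) · ln([H⁺]_out/[H⁺]_in) with z = +1.
= (25.7/1) · ln(0.000038/0.00016) = 25.70 · ln(0.2375)
= 25.70 · (-1.4376) = -36.95 mV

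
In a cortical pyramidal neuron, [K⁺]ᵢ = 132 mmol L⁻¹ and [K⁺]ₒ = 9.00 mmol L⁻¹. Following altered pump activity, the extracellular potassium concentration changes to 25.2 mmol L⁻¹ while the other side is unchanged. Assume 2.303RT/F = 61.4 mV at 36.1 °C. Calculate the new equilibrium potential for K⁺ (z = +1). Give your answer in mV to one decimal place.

-44.2 mV

After the shift: [K⁺]_out = 25.2, [K⁺]_in = 132 mmol L⁻¹.
E_new = (61.4/1)·log₁₀(25.2/132) = 61.40 · (-0.7192) = -44.16 mV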